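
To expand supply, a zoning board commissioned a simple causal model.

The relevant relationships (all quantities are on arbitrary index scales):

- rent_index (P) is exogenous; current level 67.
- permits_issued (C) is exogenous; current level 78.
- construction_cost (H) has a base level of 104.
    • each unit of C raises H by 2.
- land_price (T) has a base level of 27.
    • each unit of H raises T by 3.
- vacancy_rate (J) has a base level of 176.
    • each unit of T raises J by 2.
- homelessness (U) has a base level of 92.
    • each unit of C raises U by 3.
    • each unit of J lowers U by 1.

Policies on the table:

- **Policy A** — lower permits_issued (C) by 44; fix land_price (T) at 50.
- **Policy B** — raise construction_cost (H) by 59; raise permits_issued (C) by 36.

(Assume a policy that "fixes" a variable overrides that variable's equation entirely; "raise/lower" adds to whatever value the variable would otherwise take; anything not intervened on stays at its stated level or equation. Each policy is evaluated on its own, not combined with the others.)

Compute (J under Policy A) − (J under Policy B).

-2300

Policy A (C − 44, T := 50):
  C = 78 − 44 = 34
  H = 104 + 2·34 = 172
  T = 50
  J = 176 + 2·50 = 276
Policy B (H + 59, C + 36):
  C = 78 + 36 = 114
  H = 104 + 2·114 (+59 from intervention) = 391
  T = 27 + 3·391 = 1200
  J = 176 + 2·1200 = 2576
J: 276 − 2576 = -2300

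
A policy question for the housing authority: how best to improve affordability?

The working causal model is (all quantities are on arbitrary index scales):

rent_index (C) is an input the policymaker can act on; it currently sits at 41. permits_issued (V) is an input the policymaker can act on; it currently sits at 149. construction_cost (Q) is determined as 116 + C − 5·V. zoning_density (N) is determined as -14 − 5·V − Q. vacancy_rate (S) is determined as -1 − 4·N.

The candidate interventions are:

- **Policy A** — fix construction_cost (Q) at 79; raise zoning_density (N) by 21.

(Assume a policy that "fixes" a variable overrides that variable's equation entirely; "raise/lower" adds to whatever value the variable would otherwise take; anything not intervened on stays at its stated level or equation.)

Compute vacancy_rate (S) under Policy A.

Policy A (Q := 79, N + 21):
  C = 41
  V = 149
  Q = 79
  N = -14 − 5·149 − 79 (+21 from intervention) = -817
  S = -1 − 4·(-817) = 3267

3267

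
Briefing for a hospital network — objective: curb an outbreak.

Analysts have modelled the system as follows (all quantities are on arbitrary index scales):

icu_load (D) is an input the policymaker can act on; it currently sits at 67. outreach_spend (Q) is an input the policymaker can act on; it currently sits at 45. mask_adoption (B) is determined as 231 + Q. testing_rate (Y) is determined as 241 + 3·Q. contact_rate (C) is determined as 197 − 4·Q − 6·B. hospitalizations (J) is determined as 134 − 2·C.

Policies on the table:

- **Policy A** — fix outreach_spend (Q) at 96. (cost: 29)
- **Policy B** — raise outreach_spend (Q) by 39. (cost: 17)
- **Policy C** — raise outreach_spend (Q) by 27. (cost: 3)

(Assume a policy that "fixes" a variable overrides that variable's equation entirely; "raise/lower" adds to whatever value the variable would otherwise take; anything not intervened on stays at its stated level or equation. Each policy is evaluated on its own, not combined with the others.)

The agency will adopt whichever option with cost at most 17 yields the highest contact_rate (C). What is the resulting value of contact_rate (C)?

Policy B (Q + 39):
  Q = 45 + 39 = 84
  B = 231 + 84 = 315
  C = 197 − 4·84 − 6·315 = -2029
Policy C (Q + 27):
  Q = 45 + 27 = 72
  B = 231 + 72 = 303
  C = 197 − 4·72 − 6·303 = -1909
Comparing — Policy B: C=-2029, Policy C: C=-1909. Highest is -1909 (Policy C).

-1909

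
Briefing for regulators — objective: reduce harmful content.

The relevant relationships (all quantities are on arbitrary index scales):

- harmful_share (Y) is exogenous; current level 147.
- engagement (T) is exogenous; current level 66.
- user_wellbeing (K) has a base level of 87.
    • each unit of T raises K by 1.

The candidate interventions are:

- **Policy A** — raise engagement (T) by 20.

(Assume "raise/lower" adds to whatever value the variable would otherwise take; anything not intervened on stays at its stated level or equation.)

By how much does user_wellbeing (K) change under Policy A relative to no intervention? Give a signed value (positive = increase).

20

Baseline:
  T = 66
  K = 87 + 66 = 153
Policy A (T + 20):
  T = 66 + 20 = 86
  K = 87 + 86 = 173
Change in K: 173 − 153 = 20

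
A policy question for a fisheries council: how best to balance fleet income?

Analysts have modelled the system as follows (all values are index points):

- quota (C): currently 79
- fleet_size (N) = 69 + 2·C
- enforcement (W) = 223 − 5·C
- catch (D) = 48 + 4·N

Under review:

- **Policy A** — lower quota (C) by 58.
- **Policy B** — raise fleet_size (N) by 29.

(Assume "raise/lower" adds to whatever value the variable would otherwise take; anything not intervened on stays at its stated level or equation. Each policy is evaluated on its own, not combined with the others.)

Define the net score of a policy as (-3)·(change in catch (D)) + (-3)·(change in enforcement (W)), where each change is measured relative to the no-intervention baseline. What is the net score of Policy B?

-348

Baseline:
  C = 79
  N = 69 + 2·79 = 227
  W = 223 − 5·79 = -172
  D = 48 + 4·227 = 956
Policy B (N + 29):
  C = 79
  N = 69 + 2·79 (+29 from intervention) = 256
  W = 223 − 5·79 = -172
  D = 48 + 4·256 = 1072
ΔD = 1072 − 956 = 116; ΔW = -172 − (-172) = 0
Score = (-3)·116 + (-3)·0 = -348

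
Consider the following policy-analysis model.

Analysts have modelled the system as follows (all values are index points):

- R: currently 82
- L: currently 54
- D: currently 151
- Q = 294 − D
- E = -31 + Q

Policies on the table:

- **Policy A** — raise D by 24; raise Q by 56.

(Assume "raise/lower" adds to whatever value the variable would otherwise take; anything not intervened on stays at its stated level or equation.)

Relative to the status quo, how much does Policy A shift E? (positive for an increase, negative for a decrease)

32

Baseline:
  D = 151
  Q = 294 − 151 = 143
  E = -31 + 143 = 112
Policy A (D + 24, Q + 56):
  D = 151 + 24 = 175
  Q = 294 − 175 (+56 from intervention) = 175
  E = -31 + 175 = 144
Change in E: 144 − 112 = 32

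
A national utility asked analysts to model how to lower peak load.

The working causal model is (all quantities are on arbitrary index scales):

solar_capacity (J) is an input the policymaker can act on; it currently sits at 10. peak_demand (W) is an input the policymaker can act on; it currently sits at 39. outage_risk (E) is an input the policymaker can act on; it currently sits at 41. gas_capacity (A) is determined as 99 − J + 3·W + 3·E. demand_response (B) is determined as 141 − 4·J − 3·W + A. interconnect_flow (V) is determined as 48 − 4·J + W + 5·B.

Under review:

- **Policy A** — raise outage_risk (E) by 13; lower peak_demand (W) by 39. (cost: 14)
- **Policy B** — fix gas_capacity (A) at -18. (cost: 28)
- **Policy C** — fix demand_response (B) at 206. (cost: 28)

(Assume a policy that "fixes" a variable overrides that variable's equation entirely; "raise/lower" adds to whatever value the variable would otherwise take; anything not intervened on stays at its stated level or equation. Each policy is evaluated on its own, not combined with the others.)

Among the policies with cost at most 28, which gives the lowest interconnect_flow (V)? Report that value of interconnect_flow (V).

-123

Policy A (E + 13, W − 39):
  J = 10
  W = 39 − 39 = 0
  E = 41 + 13 = 54
  A = 99 − 10 + 3·0 + 3·54 = 251
  B = 141 − 4·10 − 3·0 + 251 = 352
  V = 48 − 4·10 + 0 + 5·352 = 1768
Policy B (A := -18):
  J = 10
  W = 39
  E = 41
  A = -18
  B = 141 − 4·10 − 3·39 + (-18) = -34
  V = 48 − 4·10 + 39 + 5·(-34) = -123
Policy C (B := 206):
  J = 10
  W = 39
  E = 41
  A = 99 − 10 + 3·39 + 3·41 = 329
  B = 206
  V = 48 − 4·10 + 39 + 5·206 = 1077
Comparing — Policy A: V=1768, Policy B: V=-123, Policy C: V=1077. Lowest is -123 (Policy B).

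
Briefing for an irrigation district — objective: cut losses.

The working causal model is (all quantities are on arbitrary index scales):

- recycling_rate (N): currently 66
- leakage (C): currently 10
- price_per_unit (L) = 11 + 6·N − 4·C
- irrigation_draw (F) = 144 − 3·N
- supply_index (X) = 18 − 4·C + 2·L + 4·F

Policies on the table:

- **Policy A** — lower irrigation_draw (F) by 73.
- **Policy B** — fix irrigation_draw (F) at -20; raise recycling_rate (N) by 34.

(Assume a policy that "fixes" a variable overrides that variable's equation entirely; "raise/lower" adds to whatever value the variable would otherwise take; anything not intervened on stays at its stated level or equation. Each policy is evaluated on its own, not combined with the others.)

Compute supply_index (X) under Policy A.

204

Policy A (F − 73):
  N = 66
  C = 10
  L = 11 + 6·66 − 4·10 = 367
  F = 144 − 3·66 (−73 from intervention) = -127
  X = 18 − 4·10 + 2·367 + 4·(-127) = 204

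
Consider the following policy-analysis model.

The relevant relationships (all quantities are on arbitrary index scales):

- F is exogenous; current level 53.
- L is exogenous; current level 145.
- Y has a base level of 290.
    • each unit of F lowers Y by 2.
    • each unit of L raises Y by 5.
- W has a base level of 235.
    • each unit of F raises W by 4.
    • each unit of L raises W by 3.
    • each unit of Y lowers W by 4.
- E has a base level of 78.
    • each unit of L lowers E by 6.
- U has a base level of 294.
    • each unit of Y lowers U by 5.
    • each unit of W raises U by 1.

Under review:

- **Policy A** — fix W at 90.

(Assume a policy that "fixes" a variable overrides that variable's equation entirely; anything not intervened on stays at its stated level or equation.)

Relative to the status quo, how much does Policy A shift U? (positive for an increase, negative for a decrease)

Baseline:
  F = 53
  L = 145
  Y = 290 − 2·53 + 5·145 = 909
  W = 235 + 4·53 + 3·145 − 4·909 = -2754
  U = 294 − 5·909 + (-2754) = -7005
Policy A (W := 90):
  F = 53
  L = 145
  Y = 290 − 2·53 + 5·145 = 909
  W = 90
  U = 294 − 5·909 + 90 = -4161
Change in U: -4161 − (-7005) = 2844

2844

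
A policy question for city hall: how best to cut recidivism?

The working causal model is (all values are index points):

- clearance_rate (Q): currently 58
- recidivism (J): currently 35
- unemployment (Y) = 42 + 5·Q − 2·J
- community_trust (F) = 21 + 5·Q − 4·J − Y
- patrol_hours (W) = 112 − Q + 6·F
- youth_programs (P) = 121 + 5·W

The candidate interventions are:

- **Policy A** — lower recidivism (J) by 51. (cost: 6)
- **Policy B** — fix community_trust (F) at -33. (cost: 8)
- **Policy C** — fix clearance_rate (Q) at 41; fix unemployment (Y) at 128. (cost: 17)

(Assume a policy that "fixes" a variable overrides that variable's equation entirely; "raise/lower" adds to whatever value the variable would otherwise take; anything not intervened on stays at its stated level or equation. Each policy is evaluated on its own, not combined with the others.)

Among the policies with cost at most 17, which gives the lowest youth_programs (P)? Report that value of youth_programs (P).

-784

Policy A (J − 51):
  Q = 58
  J = 35 − 51 = -16
  Y = 42 + 5·58 − 2·(-16) = 364
  F = 21 + 5·58 − 4·(-16) − 364 = 11
  W = 112 − 58 + 6·11 = 120
  P = 121 + 5·120 = 721
Policy B (F := -33):
  Q = 58
  J = 35
  Y = 42 + 5·58 − 2·35 = 262
  F = -33
  W = 112 − 58 + 6·(-33) = -144
  P = 121 + 5·(-144) = -599
Policy C (Q := 41, Y := 128):
  Q = 41
  J = 35
  Y = 128
  F = 21 + 5·41 − 4·35 − 128 = -42
  W = 112 − 41 + 6·(-42) = -181
  P = 121 + 5·(-181) = -784
Comparing — Policy A: P=721, Policy B: P=-599, Policy C: P=-784. Lowest is -784 (Policy C).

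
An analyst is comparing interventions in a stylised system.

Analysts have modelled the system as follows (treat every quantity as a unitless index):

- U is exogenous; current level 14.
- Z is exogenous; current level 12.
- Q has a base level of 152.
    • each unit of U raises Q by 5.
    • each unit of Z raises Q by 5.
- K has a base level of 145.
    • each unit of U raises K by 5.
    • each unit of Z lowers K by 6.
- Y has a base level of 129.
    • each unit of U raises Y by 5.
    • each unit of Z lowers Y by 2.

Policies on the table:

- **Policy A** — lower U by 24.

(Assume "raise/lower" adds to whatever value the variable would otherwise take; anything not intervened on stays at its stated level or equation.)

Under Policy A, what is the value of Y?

55

Policy A (U − 24):
  U = 14 − 24 = -10
  Z = 12
  Y = 129 + 5·(-10) − 2·12 = 55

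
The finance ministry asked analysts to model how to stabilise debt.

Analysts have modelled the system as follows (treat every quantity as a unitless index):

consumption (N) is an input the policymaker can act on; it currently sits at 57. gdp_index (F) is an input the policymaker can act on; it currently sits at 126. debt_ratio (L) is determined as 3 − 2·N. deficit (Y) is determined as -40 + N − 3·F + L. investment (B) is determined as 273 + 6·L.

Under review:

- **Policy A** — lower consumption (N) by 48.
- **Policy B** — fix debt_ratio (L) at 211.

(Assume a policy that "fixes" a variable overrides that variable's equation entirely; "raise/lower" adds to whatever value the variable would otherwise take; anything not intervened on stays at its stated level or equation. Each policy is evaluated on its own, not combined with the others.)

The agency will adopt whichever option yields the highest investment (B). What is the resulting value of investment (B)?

Policy A (N − 48):
  N = 57 − 48 = 9
  L = 3 − 2·9 = -15
  B = 273 + 6·(-15) = 183
Policy B (L := 211):
  N = 57
  L = 211
  B = 273 + 6·211 = 1539
Comparing — Policy A: B=183, Policy B: B=1539. Highest is 1539 (Policy B).

1539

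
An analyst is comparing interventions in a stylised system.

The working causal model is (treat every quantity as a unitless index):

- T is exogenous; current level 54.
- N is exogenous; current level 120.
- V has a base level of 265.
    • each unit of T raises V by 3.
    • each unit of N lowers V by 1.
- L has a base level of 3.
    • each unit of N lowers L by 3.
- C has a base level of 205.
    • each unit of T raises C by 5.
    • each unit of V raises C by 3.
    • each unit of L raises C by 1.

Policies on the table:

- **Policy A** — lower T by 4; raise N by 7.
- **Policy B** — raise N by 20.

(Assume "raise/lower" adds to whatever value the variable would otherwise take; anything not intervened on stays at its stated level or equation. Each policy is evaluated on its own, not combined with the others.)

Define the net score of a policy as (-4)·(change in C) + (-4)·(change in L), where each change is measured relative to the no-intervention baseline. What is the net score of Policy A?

Baseline:
  T = 54
  N = 120
  V = 265 + 3·54 − 120 = 307
  L = 3 − 3·120 = -357
  C = 205 + 5·54 + 3·307 + (-357) = 1039
Policy A (T − 4, N + 7):
  T = 54 − 4 = 50
  N = 120 + 7 = 127
  V = 265 + 3·50 − 127 = 288
  L = 3 − 3·127 = -378
  C = 205 + 5·50 + 3·288 + (-378) = 941
ΔC = 941 − 1039 = -98; ΔL = -378 − (-357) = -21
Score = (-4)·(-98) + (-4)·(-21) = 476

476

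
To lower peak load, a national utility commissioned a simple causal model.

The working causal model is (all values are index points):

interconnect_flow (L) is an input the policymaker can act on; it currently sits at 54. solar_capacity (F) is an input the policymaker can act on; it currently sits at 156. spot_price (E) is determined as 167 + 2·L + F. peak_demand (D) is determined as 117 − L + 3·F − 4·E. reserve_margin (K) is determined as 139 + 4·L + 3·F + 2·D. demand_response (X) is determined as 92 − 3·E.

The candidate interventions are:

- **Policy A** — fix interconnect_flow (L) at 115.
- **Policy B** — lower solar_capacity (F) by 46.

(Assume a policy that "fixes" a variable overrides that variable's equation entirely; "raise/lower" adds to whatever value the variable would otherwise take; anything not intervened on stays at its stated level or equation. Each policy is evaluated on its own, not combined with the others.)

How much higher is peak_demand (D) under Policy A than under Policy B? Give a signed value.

Policy A (L := 115):
  L = 115
  F = 156
  E = 167 + 2·115 + 156 = 553
  D = 117 − 115 + 3·156 − 4·553 = -1742
Policy B (F − 46):
  L = 54
  F = 156 − 46 = 110
  E = 167 + 2·54 + 110 = 385
  D = 117 − 54 + 3·110 − 4·385 = -1147
D: -1742 − (-1147) = -595

-595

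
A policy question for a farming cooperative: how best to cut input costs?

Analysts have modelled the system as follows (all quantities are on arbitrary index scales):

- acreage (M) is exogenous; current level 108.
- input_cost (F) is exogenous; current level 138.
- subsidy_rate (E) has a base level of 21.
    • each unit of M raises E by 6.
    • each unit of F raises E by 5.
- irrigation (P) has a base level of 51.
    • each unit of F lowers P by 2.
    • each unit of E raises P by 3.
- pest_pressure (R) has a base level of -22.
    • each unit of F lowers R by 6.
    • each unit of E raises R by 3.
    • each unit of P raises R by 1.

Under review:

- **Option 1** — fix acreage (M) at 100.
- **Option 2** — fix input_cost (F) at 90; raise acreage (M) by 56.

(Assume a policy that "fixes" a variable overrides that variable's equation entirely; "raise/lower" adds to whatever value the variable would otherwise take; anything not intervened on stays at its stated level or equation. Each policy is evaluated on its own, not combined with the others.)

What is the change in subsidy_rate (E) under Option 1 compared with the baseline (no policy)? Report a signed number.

-48

Baseline:
  M = 108
  F = 138
  E = 21 + 6·108 + 5·138 = 1359
Option 1 (M := 100):
  M = 100
  F = 138
  E = 21 + 6·100 + 5·138 = 1311
Change in E: 1311 − 1359 = -48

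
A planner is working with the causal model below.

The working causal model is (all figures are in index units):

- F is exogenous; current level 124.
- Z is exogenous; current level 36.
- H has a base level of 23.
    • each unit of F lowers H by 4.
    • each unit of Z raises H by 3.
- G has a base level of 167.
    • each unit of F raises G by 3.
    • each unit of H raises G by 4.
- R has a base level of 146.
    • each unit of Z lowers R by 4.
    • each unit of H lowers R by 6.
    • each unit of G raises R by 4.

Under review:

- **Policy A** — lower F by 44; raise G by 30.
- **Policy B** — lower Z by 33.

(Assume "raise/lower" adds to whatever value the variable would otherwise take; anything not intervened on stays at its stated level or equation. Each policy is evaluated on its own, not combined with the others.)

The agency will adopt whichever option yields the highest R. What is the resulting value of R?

-140

Policy A (F − 44, G + 30):
  F = 124 − 44 = 80
  Z = 36
  H = 23 − 4·80 + 3·36 = -189
  G = 167 + 3·80 + 4·(-189) (+30 from intervention) = -319
  R = 146 − 4·36 − 6·(-189) + 4·(-319) = -140
Policy B (Z − 33):
  F = 124
  Z = 36 − 33 = 3
  H = 23 − 4·124 + 3·3 = -464
  G = 167 + 3·124 + 4·(-464) = -1317
  R = 146 − 4·3 − 6·(-464) + 4·(-1317) = -2350
Comparing — Policy A: R=-140, Policy B: R=-2350. Highest is -140 (Policy A).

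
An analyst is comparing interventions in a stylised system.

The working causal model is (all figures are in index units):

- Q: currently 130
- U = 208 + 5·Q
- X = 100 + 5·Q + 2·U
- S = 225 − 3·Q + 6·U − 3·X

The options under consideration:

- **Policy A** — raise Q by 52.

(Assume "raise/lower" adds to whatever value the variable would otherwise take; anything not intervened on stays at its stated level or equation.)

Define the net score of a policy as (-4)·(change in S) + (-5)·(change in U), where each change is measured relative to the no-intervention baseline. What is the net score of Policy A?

Baseline:
  Q = 130
  U = 208 + 5·130 = 858
  X = 100 + 5·130 + 2·858 = 2466
  S = 225 − 3·130 + 6·858 − 3·2466 = -2415
Policy A (Q + 52):
  Q = 130 + 52 = 182
  U = 208 + 5·182 = 1118
  X = 100 + 5·182 + 2·1118 = 3246
  S = 225 − 3·182 + 6·1118 − 3·3246 = -3351
ΔS = -3351 − (-2415) = -936; ΔU = 1118 − 858 = 260
Score = (-4)·(-936) + (-5)·260 = 2444

2444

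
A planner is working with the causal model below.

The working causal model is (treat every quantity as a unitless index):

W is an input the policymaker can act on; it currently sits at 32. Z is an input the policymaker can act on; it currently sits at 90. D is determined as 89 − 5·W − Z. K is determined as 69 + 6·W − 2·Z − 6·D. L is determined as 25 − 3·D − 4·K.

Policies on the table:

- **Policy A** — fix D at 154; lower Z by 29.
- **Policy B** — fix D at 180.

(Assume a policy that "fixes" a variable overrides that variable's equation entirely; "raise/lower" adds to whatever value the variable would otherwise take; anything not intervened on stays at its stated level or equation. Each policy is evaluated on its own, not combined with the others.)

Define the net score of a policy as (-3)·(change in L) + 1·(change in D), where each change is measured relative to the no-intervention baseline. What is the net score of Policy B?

Baseline:
  W = 32
  Z = 90
  D = 89 − 5·32 − 90 = -161
  K = 69 + 6·32 − 2·90 − 6·(-161) = 1047
  L = 25 − 3·(-161) − 4·1047 = -3680
Policy B (D := 180):
  W = 32
  Z = 90
  D = 180
  K = 69 + 6·32 − 2·90 − 6·180 = -999
  L = 25 − 3·180 − 4·(-999) = 3481
ΔL = 3481 − (-3680) = 7161; ΔD = 180 − (-161) = 341
Score = (-3)·7161 + 1·341 = -21142

-21142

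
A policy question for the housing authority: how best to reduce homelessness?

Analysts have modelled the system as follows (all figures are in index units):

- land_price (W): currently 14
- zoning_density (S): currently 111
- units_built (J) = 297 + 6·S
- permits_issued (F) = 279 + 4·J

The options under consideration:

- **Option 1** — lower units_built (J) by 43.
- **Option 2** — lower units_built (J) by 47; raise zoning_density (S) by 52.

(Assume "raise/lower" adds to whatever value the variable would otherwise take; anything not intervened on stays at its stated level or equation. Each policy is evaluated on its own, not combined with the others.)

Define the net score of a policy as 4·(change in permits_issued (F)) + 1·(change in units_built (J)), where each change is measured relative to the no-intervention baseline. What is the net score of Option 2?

Baseline:
  S = 111
  J = 297 + 6·111 = 963
  F = 279 + 4·963 = 4131
Option 2 (J − 47, S + 52):
  S = 111 + 52 = 163
  J = 297 + 6·163 (−47 from intervention) = 1228
  F = 279 + 4·1228 = 5191
ΔF = 5191 − 4131 = 1060; ΔJ = 1228 − 963 = 265
Score = 4·1060 + 1·265 = 4505

4505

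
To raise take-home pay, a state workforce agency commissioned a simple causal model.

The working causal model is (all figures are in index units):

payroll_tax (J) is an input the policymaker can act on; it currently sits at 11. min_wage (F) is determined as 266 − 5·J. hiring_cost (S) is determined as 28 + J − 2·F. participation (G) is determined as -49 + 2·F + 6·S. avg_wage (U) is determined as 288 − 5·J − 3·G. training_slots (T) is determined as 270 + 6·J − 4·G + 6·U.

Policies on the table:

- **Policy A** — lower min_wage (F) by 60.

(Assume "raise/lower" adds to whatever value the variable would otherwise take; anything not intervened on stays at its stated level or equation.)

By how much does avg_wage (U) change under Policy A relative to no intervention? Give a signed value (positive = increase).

-1800

Baseline:
  J = 11
  F = 266 − 5·11 = 211
  S = 28 + 11 − 2·211 = -383
  G = -49 + 2·211 + 6·(-383) = -1925
  U = 288 − 5·11 − 3·(-1925) = 6008
Policy A (F − 60):
  J = 11
  F = 266 − 5·11 (−60 from intervention) = 151
  S = 28 + 11 − 2·151 = -263
  G = -49 + 2·151 + 6·(-263) = -1325
  U = 288 − 5·11 − 3·(-1325) = 4208
Change in U: 4208 − 6008 = -1800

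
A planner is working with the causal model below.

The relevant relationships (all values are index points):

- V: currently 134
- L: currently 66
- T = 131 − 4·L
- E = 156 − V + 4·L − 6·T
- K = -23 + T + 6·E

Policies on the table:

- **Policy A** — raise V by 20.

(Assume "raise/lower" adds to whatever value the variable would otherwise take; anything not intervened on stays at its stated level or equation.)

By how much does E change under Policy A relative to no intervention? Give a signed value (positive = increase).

-20

Baseline:
  V = 134
  L = 66
  T = 131 − 4·66 = -133
  E = 156 − 134 + 4·66 − 6·(-133) = 1084
Policy A (V + 20):
  V = 134 + 20 = 154
  L = 66
  T = 131 − 4·66 = -133
  E = 156 − 154 + 4·66 − 6·(-133) = 1064
Change in E: 1064 − 1084 = -20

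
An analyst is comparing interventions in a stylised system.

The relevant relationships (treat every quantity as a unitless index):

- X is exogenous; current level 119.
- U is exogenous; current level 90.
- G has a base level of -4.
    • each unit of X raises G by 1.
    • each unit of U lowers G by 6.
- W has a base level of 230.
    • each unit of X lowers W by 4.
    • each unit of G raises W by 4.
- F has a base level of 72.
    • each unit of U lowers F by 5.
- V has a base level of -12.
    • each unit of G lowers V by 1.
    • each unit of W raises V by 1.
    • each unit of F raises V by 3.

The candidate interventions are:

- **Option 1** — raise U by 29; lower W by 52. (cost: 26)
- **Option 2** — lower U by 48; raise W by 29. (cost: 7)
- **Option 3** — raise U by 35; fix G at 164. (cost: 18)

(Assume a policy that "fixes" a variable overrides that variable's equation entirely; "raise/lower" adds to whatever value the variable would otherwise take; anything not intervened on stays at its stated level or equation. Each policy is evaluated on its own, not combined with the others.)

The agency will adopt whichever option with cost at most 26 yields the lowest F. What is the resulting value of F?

-553

Option 1 (U + 29, W − 52):
  U = 90 + 29 = 119
  F = 72 − 5·119 = -523
Option 2 (U − 48, W + 29):
  U = 90 − 48 = 42
  F = 72 − 5·42 = -138
Option 3 (U + 35, G := 164):
  U = 90 + 35 = 125
  F = 72 − 5·125 = -553
Comparing — Option 1: F=-523, Option 2: F=-138, Option 3: F=-553. Lowest is -553 (Option 3).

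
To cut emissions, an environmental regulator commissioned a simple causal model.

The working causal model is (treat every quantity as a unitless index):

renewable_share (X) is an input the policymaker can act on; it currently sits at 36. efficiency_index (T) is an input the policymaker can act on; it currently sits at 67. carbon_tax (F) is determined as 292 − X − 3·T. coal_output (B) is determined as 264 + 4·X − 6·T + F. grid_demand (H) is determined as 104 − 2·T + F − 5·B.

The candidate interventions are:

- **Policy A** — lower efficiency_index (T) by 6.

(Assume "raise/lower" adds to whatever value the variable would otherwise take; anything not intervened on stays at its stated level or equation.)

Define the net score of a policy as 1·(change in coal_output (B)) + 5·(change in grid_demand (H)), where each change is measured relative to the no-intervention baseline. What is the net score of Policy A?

Baseline:
  X = 36
  T = 67
  F = 292 − 36 − 3·67 = 55
  B = 264 + 4·36 − 6·67 + 55 = 61
  H = 104 − 2·67 + 55 − 5·61 = -280
Policy A (T − 6):
  X = 36
  T = 67 − 6 = 61
  F = 292 − 36 − 3·61 = 73
  B = 264 + 4·36 − 6·61 + 73 = 115
  H = 104 − 2·61 + 73 − 5·115 = -520
ΔB = 115 − 61 = 54; ΔH = -520 − (-280) = -240
Score = 1·54 + 5·(-240) = -1146

-1146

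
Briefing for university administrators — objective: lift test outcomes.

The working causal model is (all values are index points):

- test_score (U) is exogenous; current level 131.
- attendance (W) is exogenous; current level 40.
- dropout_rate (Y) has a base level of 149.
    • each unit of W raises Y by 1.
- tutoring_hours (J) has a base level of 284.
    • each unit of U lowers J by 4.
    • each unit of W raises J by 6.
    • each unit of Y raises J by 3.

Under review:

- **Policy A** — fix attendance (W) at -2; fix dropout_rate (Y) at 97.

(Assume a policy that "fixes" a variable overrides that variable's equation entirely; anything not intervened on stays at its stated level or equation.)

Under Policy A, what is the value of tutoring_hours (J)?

Policy A (W := -2, Y := 97):
  U = 131
  W = -2
  Y = 97
  J = 284 − 4·131 + 6·(-2) + 3·97 = 39

39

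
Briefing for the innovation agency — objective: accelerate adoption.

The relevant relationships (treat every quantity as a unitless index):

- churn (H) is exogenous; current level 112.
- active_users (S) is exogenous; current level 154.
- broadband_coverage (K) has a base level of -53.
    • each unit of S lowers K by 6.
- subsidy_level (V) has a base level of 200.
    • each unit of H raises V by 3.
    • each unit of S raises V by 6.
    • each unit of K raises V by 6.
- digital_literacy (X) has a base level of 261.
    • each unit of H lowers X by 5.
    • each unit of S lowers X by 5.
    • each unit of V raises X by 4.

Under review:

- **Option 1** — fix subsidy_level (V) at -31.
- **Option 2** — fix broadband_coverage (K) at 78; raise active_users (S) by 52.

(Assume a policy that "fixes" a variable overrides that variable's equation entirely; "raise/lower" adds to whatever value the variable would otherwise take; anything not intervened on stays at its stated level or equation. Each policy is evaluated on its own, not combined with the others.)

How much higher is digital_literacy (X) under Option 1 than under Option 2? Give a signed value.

Option 1 (V := -31):
  H = 112
  S = 154
  K = -53 − 6·154 = -977
  V = -31
  X = 261 − 5·112 − 5·154 + 4·(-31) = -1193
Option 2 (K := 78, S + 52):
  H = 112
  S = 154 + 52 = 206
  K = 78
  V = 200 + 3·112 + 6·206 + 6·78 = 2240
  X = 261 − 5·112 − 5·206 + 4·2240 = 7631
X: -1193 − 7631 = -8824

-8824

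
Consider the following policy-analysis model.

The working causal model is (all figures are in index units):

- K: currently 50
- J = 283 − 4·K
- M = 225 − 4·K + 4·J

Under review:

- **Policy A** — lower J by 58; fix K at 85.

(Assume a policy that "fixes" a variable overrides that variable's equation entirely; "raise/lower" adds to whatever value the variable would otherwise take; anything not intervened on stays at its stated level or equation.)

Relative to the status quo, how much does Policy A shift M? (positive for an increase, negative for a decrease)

Baseline:
  K = 50
  J = 283 − 4·50 = 83
  M = 225 − 4·50 + 4·83 = 357
Policy A (J − 58, K := 85):
  K = 85
  J = 283 − 4·85 (−58 from intervention) = -115
  M = 225 − 4·85 + 4·(-115) = -575
Change in M: -575 − 357 = -932

-932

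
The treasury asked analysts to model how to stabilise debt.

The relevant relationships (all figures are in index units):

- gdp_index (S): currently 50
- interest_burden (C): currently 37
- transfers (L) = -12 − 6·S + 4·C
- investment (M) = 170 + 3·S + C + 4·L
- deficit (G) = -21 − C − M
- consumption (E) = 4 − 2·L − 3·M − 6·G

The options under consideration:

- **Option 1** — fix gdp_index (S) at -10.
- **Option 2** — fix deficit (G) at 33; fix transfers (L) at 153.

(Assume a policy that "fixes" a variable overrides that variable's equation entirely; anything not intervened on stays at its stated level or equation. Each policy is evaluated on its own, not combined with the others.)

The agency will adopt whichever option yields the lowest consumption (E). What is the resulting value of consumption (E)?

-3407

Option 1 (S := -10):
  S = -10
  C = 37
  L = -12 − 6·(-10) + 4·37 = 196
  M = 170 + 3·(-10) + 37 + 4·196 = 961
  G = -21 − 37 − 961 = -1019
  E = 4 − 2·196 − 3·961 − 6·(-1019) = 2843
Option 2 (G := 33, L := 153):
  S = 50
  C = 37
  L = 153
  M = 170 + 3·50 + 37 + 4·153 = 969
  G = 33
  E = 4 − 2·153 − 3·969 − 6·33 = -3407
Comparing — Option 1: E=2843, Option 2: E=-3407. Lowest is -3407 (Option 2).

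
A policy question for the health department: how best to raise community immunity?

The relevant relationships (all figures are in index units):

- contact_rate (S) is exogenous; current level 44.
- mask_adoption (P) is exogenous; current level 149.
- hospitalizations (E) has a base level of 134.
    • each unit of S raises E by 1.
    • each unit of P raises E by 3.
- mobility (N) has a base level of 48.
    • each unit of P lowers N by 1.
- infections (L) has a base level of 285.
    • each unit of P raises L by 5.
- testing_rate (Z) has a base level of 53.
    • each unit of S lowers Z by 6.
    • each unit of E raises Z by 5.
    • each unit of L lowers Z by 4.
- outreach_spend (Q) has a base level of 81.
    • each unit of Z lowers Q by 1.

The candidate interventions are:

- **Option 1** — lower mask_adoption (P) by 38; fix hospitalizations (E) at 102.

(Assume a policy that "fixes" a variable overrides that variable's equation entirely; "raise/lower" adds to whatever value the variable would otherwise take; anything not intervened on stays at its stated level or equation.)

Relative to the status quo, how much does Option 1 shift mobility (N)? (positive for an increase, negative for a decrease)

Baseline:
  P = 149
  N = 48 − 149 = -101
Option 1 (P − 38, E := 102):
  P = 149 − 38 = 111
  N = 48 − 111 = -63
Change in N: -63 − (-101) = 38

38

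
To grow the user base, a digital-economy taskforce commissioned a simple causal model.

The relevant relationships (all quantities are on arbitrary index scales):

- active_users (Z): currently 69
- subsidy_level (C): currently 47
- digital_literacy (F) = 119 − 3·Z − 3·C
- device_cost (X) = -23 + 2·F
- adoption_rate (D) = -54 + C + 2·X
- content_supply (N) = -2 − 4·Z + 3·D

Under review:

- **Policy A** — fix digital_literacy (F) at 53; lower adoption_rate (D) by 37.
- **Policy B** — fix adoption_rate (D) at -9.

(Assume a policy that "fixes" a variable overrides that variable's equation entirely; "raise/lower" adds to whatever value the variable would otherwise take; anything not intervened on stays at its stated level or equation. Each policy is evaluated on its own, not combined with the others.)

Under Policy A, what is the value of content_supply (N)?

88

Policy A (F := 53, D − 37):
  Z = 69
  C = 47
  F = 53
  X = -23 + 2·53 = 83
  D = -54 + 47 + 2·83 (−37 from intervention) = 122
  N = -2 − 4·69 + 3·122 = 88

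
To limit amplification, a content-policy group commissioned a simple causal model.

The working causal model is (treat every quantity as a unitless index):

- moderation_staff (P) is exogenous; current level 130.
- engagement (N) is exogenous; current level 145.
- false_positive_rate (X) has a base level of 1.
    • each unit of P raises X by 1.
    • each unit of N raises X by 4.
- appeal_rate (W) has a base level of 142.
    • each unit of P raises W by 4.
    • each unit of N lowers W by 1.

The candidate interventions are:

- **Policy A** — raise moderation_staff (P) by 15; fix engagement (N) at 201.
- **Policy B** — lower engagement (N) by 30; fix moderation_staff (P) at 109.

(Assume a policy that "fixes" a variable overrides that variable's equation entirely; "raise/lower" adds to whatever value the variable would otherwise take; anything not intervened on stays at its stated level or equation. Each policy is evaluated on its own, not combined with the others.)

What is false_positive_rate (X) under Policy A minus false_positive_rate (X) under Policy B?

380

Policy A (P + 15, N := 201):
  P = 130 + 15 = 145
  N = 201
  X = 1 + 145 + 4·201 = 950
Policy B (N − 30, P := 109):
  P = 109
  N = 145 − 30 = 115
  X = 1 + 109 + 4·115 = 570
X: 950 − 570 = 380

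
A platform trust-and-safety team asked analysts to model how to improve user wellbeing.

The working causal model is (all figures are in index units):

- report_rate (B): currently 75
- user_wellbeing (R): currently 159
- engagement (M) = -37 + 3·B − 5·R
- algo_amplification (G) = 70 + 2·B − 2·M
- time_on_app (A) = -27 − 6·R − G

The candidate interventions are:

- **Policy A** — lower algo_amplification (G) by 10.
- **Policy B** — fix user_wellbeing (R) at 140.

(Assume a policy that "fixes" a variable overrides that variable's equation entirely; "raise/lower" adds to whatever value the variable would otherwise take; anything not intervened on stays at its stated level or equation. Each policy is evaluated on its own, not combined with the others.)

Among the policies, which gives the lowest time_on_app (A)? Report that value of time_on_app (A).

-2405

Policy A (G − 10):
  B = 75
  R = 159
  M = -37 + 3·75 − 5·159 = -607
  G = 70 + 2·75 − 2·(-607) (−10 from intervention) = 1424
  A = -27 − 6·159 − 1424 = -2405
Policy B (R := 140):
  B = 75
  R = 140
  M = -37 + 3·75 − 5·140 = -512
  G = 70 + 2·75 − 2·(-512) = 1244
  A = -27 − 6·140 − 1244 = -2111
Comparing — Policy A: A=-2405, Policy B: A=-2111. Lowest is -2405 (Policy A).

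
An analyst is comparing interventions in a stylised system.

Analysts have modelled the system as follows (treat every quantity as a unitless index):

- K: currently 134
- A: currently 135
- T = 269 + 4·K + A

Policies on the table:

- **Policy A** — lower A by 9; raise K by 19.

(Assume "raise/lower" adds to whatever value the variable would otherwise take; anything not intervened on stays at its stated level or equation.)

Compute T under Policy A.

Policy A (A − 9, K + 19):
  K = 134 + 19 = 153
  A = 135 − 9 = 126
  T = 269 + 4·153 + 126 = 1007

1007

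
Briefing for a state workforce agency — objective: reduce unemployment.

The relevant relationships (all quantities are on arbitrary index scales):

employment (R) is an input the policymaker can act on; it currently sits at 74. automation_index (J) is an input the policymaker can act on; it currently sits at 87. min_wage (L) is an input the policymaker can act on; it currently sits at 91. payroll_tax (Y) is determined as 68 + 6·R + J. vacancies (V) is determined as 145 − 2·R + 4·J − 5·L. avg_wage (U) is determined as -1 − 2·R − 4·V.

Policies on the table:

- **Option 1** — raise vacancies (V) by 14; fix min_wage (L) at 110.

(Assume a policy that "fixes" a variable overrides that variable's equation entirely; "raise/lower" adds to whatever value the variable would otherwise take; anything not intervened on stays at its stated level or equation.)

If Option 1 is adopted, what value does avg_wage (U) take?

Option 1 (V + 14, L := 110):
  R = 74
  J = 87
  L = 110
  V = 145 − 2·74 + 4·87 − 5·110 (+14 from intervention) = -191
  U = -1 − 2·74 − 4·(-191) = 615

615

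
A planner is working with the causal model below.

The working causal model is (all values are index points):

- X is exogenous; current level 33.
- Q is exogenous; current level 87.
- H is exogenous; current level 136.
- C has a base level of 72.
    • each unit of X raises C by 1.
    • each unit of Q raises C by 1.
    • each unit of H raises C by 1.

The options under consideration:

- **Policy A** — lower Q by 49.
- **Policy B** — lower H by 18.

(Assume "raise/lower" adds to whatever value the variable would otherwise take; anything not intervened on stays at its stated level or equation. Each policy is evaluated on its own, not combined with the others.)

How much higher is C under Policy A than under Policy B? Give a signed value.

-31

Policy A (Q − 49):
  X = 33
  Q = 87 − 49 = 38
  H = 136
  C = 72 + 33 + 38 + 136 = 279
Policy B (H − 18):
  X = 33
  Q = 87
  H = 136 − 18 = 118
  C = 72 + 33 + 87 + 118 = 310
C: 279 − 310 = -31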